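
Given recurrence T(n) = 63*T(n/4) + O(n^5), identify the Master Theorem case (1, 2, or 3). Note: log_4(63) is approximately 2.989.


Master Theorem parameters: a=63, b=4, c=5
log_b(a) = 2.989
Compare b^c with a: 4^5 = 1024 > 63, so c > log_b(a).
Comparing c=5 vs log_b(a)=2.989:
5 > 2.989 => Case 3
Result: T(n) = O(n^5)
Master Theorem case = 3


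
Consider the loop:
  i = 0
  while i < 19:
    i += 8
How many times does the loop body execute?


Starting at i = 0, each iteration adds 8.
Iterations until i >= 19:
  Iteration 1: i = 0 -> i = 8
  Iteration 2: i = 8 -> i = 16
  Iteration 3: i = 16 -> i = 24
Total iterations = ceil(19/8) = 3


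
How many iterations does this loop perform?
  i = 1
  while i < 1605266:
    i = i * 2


The loop variable doubles each iteration:
i = 1 -> 2 -> 4 -> 8 -> 16 -> 32 -> 64 -> 128 -> 256 -> 512 -> 1024 -> 2048 -> 4096 -> 8192 -> 16384 -> 32768 -> 65536 -> 131072 -> 262144 -> 524288 -> 1048576 -> 2097152 (stop, 2097152 >= 1605266)
Number of doublings = ceil(log2(1605266)) = 21


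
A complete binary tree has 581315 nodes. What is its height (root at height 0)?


In a complete binary tree, level k holds nodes 2^k .. 2^(k+1)-1 (1-indexed).
Height = floor(log2(n)) = floor(log2(581315)) = 19
Check: 2^19 = 524288 <= 581315 < 1048576 = 2^20


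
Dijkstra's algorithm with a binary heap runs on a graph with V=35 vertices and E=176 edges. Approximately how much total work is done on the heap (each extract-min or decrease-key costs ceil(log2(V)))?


Dijkstra with a binary heap: each vertex is extracted once, each edge may relax once.
Each heap operation costs O(log V).
V + E = 35 + 176 = 211
ceil(log2(35)) = 6 (since 2^5 = 32 < 35 <= 64 = 2^6)
Total heap work = (V+E) * ceil(log2(V)) = 211 * 6 = 1266


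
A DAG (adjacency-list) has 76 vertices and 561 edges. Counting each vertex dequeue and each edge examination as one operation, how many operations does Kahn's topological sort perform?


V = 76 (vertex processing)
E = 561 (edge processing)
V + E = 76 + 561 = 637


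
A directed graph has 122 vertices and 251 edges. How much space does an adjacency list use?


Adjacency list: one list head per vertex + one entry per edge
Vertex heads: 122
Edge entries: 251
Total = 122 + 251 = 373


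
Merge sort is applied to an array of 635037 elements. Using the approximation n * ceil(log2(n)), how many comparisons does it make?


Merge sort divides the array into halves recursively.
Number of levels = ceil(log2(635037)) = 20
At each level, approximately n = 635037 comparisons are needed for merging.
Total comparisons ~ n * ceil(log2(n)) = 635037 * 20 = 12700740


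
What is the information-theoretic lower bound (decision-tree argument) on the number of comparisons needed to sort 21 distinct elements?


A binary decision tree of height h has at most 2^h leaves and needs at least n! of them, so h >= ceil(log2(n!)).
Compute 21! as a running product:
  x2 = 2, x3 = 6, x4 = 24, x5 = 120
  x6 = 720, x7 = 5040, x8 = 40320, x9 = 362880
  x10 = 3628800, x11 = 39916800, x12 = 479001600, x13 = 6227020800
  x14 = 87178291200, x15 = 1307674368000, x16 = 20922789888000, x17 = 355687428096000
  x18 = 6402373705728000, x19 = 121645100408832000, x20 = 2432902008176640000, x21 = 51090942171709440000
21! = 51090942171709440000
Bracket between powers of 2:
  2^65 = 36893488147419103232 < 51090942171709440000 <= 73786976294838206464 = 2^66
So ceil(log2(21!)) = 66


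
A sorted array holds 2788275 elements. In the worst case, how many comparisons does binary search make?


Halving sequence: 2788275 -> 1394137 -> 697068 -> 348534 -> 174267 -> 87133 -> 43566 -> 21783 -> 10891 -> 5445 -> 2722 -> 1361 -> 680 -> 340 -> 170 -> 85 -> 42 -> 21 -> 10 -> 5 -> 2 -> 1
Number of halvings = 21
Max comparisons = 21 + 1 = 22


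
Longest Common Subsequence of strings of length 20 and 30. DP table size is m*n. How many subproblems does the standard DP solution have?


DP table indexed by positions in both strings.
First string: 20 positions
Second string: 30 positions
Total = 20 * 30 = 600


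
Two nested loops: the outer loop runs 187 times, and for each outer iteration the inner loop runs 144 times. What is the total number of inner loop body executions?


Outer loop: 187 iterations
Inner loop: 144 iterations per outer iteration
Total = 187 * 144 = 26928


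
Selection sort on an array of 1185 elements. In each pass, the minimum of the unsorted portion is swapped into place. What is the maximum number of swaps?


Selection sort performs one swap per pass:
  Pass 1: find min in positions 0 to 1184, swap with position 0
  Pass 2: find min in positions 1 to 1184, swap with position 1
  Pass 3: find min in positions 2 to 1184, swap with position 2
  Pass 4: find min in positions 3 to 1184, swap with position 3
  Pass 5: find min in positions 4 to 1184, swap with position 4
  ... (1179 more passes)
Total passes (and swaps) = n - 1 = 1185 - 1 = 1184


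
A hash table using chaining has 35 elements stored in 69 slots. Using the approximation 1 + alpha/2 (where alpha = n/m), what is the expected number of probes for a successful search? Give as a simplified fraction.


Load factor alpha = n/m = 35/69
Expected probes = 1 + alpha/2 = 1 + 35/(2*69)
= 1 + 35/138
= 138/138 + 35/138
= 173/138


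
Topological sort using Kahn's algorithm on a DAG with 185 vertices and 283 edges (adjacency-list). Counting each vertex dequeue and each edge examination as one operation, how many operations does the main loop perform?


Kahn's algorithm:
  1. Compute in-degrees: O(V + E)
  2. Process queue: each vertex dequeued once (O(V))
     each edge examined once (O(E))
Total = V + E = 185 + 283 = 468


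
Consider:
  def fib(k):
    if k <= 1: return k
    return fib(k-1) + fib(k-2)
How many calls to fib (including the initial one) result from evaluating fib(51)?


Let C(m) = total calls to evaluate fib(m). Then C(0)=C(1)=1, and
C(m) = 1 + C(m-1) + C(m-2) for m >= 2.
Build the table (each entry = 1 + previous two):
  C(0) = 1
  C(1) = 1
  C(2) = 1 + 1 + 1 = 3
  C(3) = 1 + 3 + 1 = 5
  C(4) = 1 + 5 + 3 = 9
  C(5) = 1 + 9 + 5 = 15
  C(6) = 1 + 15 + 9 = 25
  C(7) = 1 + 25 + 15 = 41
  C(8) = 1 + 41 + 25 = 67
  C(9) = 1 + 67 + 41 = 109
  C(10) = 1 + 109 + 67 = 177
  C(11) = 1 + 177 + 109 = 287
  C(12) = 1 + 287 + 177 = 465
  C(13) = 1 + 465 + 287 = 753
  C(14) = 1 + 753 + 465 = 1219
  C(15) = 1 + 1219 + 753 = 1973
  C(16) = 1 + 1973 + 1219 = 3193
  C(17) = 1 + 3193 + 1973 = 5167
  C(18) = 1 + 5167 + 3193 = 8361
  C(19) = 1 + 8361 + 5167 = 13529
  C(20) = 1 + 13529 + 8361 = 21891
  C(21) = 1 + 21891 + 13529 = 35421
  C(22) = 1 + 35421 + 21891 = 57313
  C(23) = 1 + 57313 + 35421 = 92735
  C(24) = 1 + 92735 + 57313 = 150049
  C(25) = 1 + 150049 + 92735 = 242785
  C(26) = 1 + 242785 + 150049 = 392835
  C(27) = 1 + 392835 + 242785 = 635621
  C(28) = 1 + 635621 + 392835 = 1028457
  C(29) = 1 + 1028457 + 635621 = 1664079
  C(30) = 1 + 1664079 + 1028457 = 2692537
  C(31) = 1 + 2692537 + 1664079 = 4356617
  C(32) = 1 + 4356617 + 2692537 = 7049155
  C(33) = 1 + 7049155 + 4356617 = 11405773
  C(34) = 1 + 11405773 + 7049155 = 18454929
  C(35) = 1 + 18454929 + 11405773 = 29860703
  C(36) = 1 + 29860703 + 18454929 = 48315633
  C(37) = 1 + 48315633 + 29860703 = 78176337
  C(38) = 1 + 78176337 + 48315633 = 126491971
  C(39) = 1 + 126491971 + 78176337 = 204668309
  C(40) = 1 + 204668309 + 126491971 = 331160281
  C(41) = 1 + 331160281 + 204668309 = 535828591
  C(42) = 1 + 535828591 + 331160281 = 866988873
  C(43) = 1 + 866988873 + 535828591 = 1402817465
  C(44) = 1 + 1402817465 + 866988873 = 2269806339
  C(45) = 1 + 2269806339 + 1402817465 = 3672623805
  C(46) = 1 + 3672623805 + 2269806339 = 5942430145
  C(47) = 1 + 5942430145 + 3672623805 = 9615053951
  C(48) = 1 + 9615053951 + 5942430145 = 15557484097
  C(49) = 1 + 15557484097 + 9615053951 = 25172538049
  C(50) = 1 + 25172538049 + 15557484097 = 40730022147
  C(51) = 1 + 40730022147 + 25172538049 = 65902560197
Total calls for fib(51) = 65902560197


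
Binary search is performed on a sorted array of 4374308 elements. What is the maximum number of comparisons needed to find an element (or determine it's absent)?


Binary search halves the search space each comparison:
  Step 1: search space = 4374308 -> 2187154
  Step 2: search space = 2187154 -> 1093577
  Step 3: search space = 1093577 -> 546788
  Step 4: search space = 546788 -> 273394
  Step 5: search space = 273394 -> 136697
  Step 6: search space = 136697 -> 68348
  Step 7: search space = 68348 -> 34174
  Step 8: search space = 34174 -> 17087
  Step 9: search space = 17087 -> 8543
  Step 10: search space = 8543 -> 4271
  Step 11: search space = 4271 -> 2135
  Step 12: search space = 2135 -> 1067
  Step 13: search space = 1067 -> 533
  Step 14: search space = 533 -> 266
  Step 15: search space = 266 -> 133
  Step 16: search space = 133 -> 66
  Step 17: search space = 66 -> 33
  Step 18: search space = 33 -> 16
  Step 19: search space = 16 -> 8
  Step 20: search space = 8 -> 4
  Step 21: search space = 4 -> 2
  Step 22: search space = 2 -> 1
  Step 23: search space = 1 (final check)
Maximum comparisons = floor(log2(4374308)) + 1 = 22 + 1 = 23


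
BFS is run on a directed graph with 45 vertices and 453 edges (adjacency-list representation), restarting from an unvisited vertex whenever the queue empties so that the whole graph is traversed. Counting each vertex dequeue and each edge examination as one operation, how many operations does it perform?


A full BFS traversal dequeues each vertex exactly once and examines each directed edge exactly once.
V = 45 (vertex processing cost)
E = 453 (edge examination cost)
Total operations proportional to V + E = 45 + 453 = 498


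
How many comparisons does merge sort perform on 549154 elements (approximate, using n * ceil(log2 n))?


Recursion depth: ceil(log2(549154)) = 20
Each recursion level merges n = 549154 elements
Total = 549154 * 20 = 10983080


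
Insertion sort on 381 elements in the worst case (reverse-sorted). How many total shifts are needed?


In the worst case (reverse-sorted), each element shifts past all previous:
  Element 1: 1 shifts
  Element 2: 2 shifts
  Element 3: 3 shifts
  Element 4: 4 shifts
  Element 5: 5 shifts
  ...
  Element 380: 380 shifts
Total = 1 + 2 + ... + 380
= 381*(381-1)/2 = 72390


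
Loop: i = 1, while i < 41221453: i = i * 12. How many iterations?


i multiplies by 12 each step:
i = 1 -> 12 -> 144 -> 1728 -> 20736 -> 248832 -> 2985984 -> 35831808 -> 429981696 (stop)
Iterations = ceil(log_12(41221453)) = 8


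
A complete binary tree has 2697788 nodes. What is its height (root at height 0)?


In a complete binary tree, level k holds nodes 2^k .. 2^(k+1)-1 (1-indexed).
Height = floor(log2(n)) = floor(log2(2697788)) = 21
Check: 2^21 = 2097152 <= 2697788 < 4194304 = 2^22


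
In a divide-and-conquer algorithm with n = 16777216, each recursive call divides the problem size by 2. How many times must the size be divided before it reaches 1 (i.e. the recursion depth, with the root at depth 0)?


Number of divisions = log_2(16777216)
Sizes: 16777216 -> 8388608 -> 4194304 -> 2097152 -> 1048576 -> 524288 -> 262144 -> 131072 -> 65536 -> 32768 -> 16384 -> 8192 -> 4096 -> 2048 -> 1024 -> 512 -> 256 -> 128 -> 64 -> 32 -> 16 -> 8 -> 4 -> 2 -> 1 (24 divisions)
Recursion depth = 24


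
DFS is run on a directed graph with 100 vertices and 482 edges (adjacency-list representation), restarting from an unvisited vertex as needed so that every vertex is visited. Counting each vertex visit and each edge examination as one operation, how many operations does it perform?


A full DFS traversal processes each vertex exactly once (push/pop on stack).
Each directed edge is examined once.
V = 100, E = 482
V + E = 582


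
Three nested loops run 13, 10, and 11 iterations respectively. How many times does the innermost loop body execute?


Loop 1 (outermost): 13 iterations
Loop 2 (middle): 10 iterations per outer
Loop 3 (innermost): 11 iterations per middle
Total = 13 * 10 * 11 = 1430


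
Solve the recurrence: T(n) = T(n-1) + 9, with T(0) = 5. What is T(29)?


Unrolling the recurrence:
T(29) = T(28) + 9
       = T(27) + 9 + 9
       = T(26) + 9*3
       ...
       = T(0) + 9*29
       = 5 + 261 = 266


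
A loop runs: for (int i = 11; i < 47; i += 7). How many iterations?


Loop starts at i = 11, increments by 7, stops when i >= 47.
Number of iterations = ceil((47 - 11) / 7)
= ceil(36 / 7)
= 6


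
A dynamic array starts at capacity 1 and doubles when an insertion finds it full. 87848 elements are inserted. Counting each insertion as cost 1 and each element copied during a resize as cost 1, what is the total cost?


n = 87848
Insertion costs: 87848
Resizes copy 1, 2, 4, ... up to the largest power of 2 that is <= n-1 = 87847, i.e. 65536.
Copy costs = 1 + 2 + 4 + 8 + 16 + 32 + 64 + 128 + 256 + 512 + 1024 + 2048 + 4096 + 8192 + 16384 + 32768 + 65536 = 131071
Total = 87848 + 131071 = 218919


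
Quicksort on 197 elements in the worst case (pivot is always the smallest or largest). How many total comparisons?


In the worst case, each partition step picks the worst pivot:
  Partition 1: 196 comparisons (n-1 elements to compare)
  Partition 2: 195 comparisons
  Partition 3: 194 comparisons
  Partition 4: 193 comparisons
  Partition 5: 192 comparisons
  ...
  Last partition: 0 comparisons
Total = (n-1) + (n-2) + ... + 1 + 0 = n*(n-1)/2
= 197*196/2 = 19306


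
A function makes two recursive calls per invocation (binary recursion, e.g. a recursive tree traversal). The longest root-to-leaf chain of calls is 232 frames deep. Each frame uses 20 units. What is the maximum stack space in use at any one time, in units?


Binary recursion: the two calls run one after the other, so only one root-to-leaf chain of frames is on the stack at a time.
Maximum depth (longest chain) = 232 frames
Each frame = 20 units
Max stack space = 232 * 20 = 4640


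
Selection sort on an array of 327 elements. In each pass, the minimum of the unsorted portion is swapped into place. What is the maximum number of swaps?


Selection sort performs one swap per pass:
  Pass 1: find min in positions 0 to 326, swap with position 0
  Pass 2: find min in positions 1 to 326, swap with position 1
  Pass 3: find min in positions 2 to 326, swap with position 2
  Pass 4: find min in positions 3 to 326, swap with position 3
  Pass 5: find min in positions 4 to 326, swap with position 4
  ... (321 more passes)
Total passes (and swaps) = n - 1 = 327 - 1 = 326


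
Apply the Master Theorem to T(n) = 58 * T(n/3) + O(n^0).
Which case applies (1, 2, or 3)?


The Master Theorem: T(n) = a*T(n/b) + O(n^c)
  a = 58, b = 3, c = 0
log_b(a) = log_3(58) ~ 3.696
Compare b^c with a: 3^0 = 1 < 58, so c < log_b(a).
Since c < log_b(a), Case 1 applies.
T(n) = O(n^(log_3 58)) ~ O(n^3.696)
Master Theorem case = 1


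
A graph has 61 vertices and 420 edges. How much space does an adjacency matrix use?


Adjacency matrix: V x V grid of entries
Space = V^2 = 61^2 = 61 * 61 = 3721


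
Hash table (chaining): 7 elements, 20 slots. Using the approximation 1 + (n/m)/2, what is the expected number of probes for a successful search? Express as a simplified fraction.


Computing expected probes:
alpha = 7/20
= 1 + alpha/2
= 1 + 7/(2*20)
= (2*20 + 7) / (2*20)
= 47/40


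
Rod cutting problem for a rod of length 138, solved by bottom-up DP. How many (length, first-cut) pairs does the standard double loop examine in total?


For each subproblem length i = 1..138, the inner loop considers i possible first cuts.
Total = 1 + 2 + ... + 138
= 138*(138+1)/2
= 138*139/2 = 9591


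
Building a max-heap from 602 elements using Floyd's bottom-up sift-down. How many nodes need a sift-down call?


In a heap of 602 elements (0-indexed array):
  Last element index: 601
  Parent of last element: floor((601 - 1) / 2) = 300
  Internal nodes: indices 0 to 300
  Count = floor(602/2) = 301


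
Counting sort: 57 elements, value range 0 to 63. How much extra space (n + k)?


n = 57 (output array)
k = 64 (count array for 64 distinct values)
Extra space = 57 + 64 = 121


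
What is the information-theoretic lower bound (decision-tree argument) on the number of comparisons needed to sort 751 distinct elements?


A binary decision tree of height h has at most 2^h leaves and needs at least n! of them, so h >= ceil(log2(n!)).
751! is far too large to multiply out, so use Stirling's series:
  ln(n!) ~ n ln n - n + (1/2) ln(2 pi n) + 1/(12n)  (error below 1/(360 n^3), negligible here)
  ln(751) = 6.6214057
  n ln n = 751 * 6.6214057 = 4972.6757
  (1/2) ln(2 pi * 751) = (1/2) ln(4718.6722) = 4.2296
  1/(12*751) = 0.0001
  ln(751!) ~ 4972.6757 - 751 + 4.2296 + 0.0001 = 4225.9054
Convert to base 2: log2(751!) = 4225.9054 / ln 2 = 4225.9054 / 0.69314718 = 6096.6928
ceil(6096.6928) = 6097


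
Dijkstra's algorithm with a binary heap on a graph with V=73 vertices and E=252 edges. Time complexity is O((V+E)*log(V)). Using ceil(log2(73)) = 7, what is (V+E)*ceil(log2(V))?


Dijkstra with a binary heap: each vertex is extracted once, each edge may relax once.
Each heap operation costs O(log V).
V + E = 73 + 252 = 325
ceil(log2(73)) = 7 (since 2^6 = 64 < 73 <= 128 = 2^7)
Total heap work = (V+E) * ceil(log2(V)) = 325 * 7 = 2275


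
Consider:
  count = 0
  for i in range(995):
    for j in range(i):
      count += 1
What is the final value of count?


For each i, the inner loop runs i times:
  i=0: inner runs 0 times
  i=1: inner runs 1 time
  i=2: inner runs 2 times
  i=3: inner runs 3 times
  i=4: inner runs 4 times
  i=5: inner runs 5 times
  i=6: inner runs 6 times
  i=7: inner runs 7 times
  ...
Total = 0 + 1 + 2 + ... + 994 = 995*(995-1)/2 = 494515


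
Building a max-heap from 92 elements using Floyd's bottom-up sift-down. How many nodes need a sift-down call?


In a heap of 92 elements (0-indexed array):
  Last element index: 91
  Parent of last element: floor((91 - 1) / 2) = 45
  Internal nodes: indices 0 to 45
  Count = floor(92/2) = 46


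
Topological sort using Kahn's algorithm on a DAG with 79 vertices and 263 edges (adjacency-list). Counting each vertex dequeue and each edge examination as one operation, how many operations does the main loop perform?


Kahn's algorithm:
  1. Compute in-degrees: O(V + E)
  2. Process queue: each vertex dequeued once (O(V))
     each edge examined once (O(E))
Total = V + E = 79 + 263 = 342


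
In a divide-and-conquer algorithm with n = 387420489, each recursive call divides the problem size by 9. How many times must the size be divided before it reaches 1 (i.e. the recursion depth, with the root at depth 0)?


Number of divisions = log_9(387420489)
Sizes: 387420489 -> 43046721 -> 4782969 -> 531441 -> 59049 -> 6561 -> 729 -> 81 -> 9 -> 1 (9 divisions)
Recursion depth = 9


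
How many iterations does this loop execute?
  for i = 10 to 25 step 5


The loop variable i takes values starting at 10 and increments by 5 each iteration.
Sequence: i = 10, 15, 20, 25
The upper bound 25 is inclusive, so the count is floor((last - first) / step) + 1:
floor((25 - 10) / 5) + 1 = floor(15/5) + 1 = 3 + 1 = 4


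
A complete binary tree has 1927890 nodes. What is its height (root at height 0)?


In a complete binary tree, level k holds nodes 2^k .. 2^(k+1)-1 (1-indexed).
Height = floor(log2(n)) = floor(log2(1927890)) = 20
Check: 2^20 = 1048576 <= 1927890 < 2097152 = 2^21


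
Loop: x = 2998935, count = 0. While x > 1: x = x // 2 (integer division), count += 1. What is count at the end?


The variable x halves each step:
x = 2998935 -> 1499467 -> 749733 -> 374866 -> 187433 -> 93716 -> 46858 -> 23429 -> 11714 -> 5857 -> 2928 -> 1464 -> 732 -> 366 -> 183 -> 91 -> 45 -> 22 -> 11 -> 5 -> 2 -> 1
Number of halvings = floor(log2(2998935)) = 21


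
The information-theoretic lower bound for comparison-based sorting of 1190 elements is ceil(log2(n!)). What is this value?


A binary decision tree of height h has at most 2^h leaves and needs at least n! of them, so h >= ceil(log2(n!)).
1190! is far too large to multiply out, so use Stirling's series:
  ln(n!) ~ n ln n - n + (1/2) ln(2 pi n) + 1/(12n)  (error below 1/(360 n^3), negligible here)
  ln(1190) = 7.0817086
  n ln n = 1190 * 7.0817086 = 8427.2332
  (1/2) ln(2 pi * 1190) = (1/2) ln(7476.9905) = 4.4598
  1/(12*1190) = 0.0001
  ln(1190!) ~ 8427.2332 - 1190 + 4.4598 + 0.0001 = 7241.6931
Convert to base 2: log2(1190!) = 7241.6931 / ln 2 = 7241.6931 / 0.69314718 = 10447.5547
ceil(10447.5547) = 10448


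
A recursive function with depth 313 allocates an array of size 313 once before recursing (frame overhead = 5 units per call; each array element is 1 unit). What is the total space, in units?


Array allocation: 313 units (allocated once)
Stack frames: 313 deep * 5 per frame = 1565 units
Total = 313 + 1565 = 1878


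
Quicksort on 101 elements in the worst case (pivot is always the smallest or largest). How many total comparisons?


In the worst case, each partition step picks the worst pivot:
  Partition 1: 100 comparisons (n-1 elements to compare)
  Partition 2: 99 comparisons
  Partition 3: 98 comparisons
  Partition 4: 97 comparisons
  Partition 5: 96 comparisons
  ...
  Last partition: 0 comparisons
Total = (n-1) + (n-2) + ... + 1 + 0 = n*(n-1)/2
= 101*100/2 = 5050


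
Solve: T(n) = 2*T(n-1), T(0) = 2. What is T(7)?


Unrolling:
T(7) = 2*T(6) = 2^2*T(5) = ... = 2^7*T(0)
= 2^7 * 2
= 128 * 2 = 256


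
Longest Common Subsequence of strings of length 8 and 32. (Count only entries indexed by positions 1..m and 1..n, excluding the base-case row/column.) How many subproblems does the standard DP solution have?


DP table indexed by positions in both strings.
First string: 8 positions
Second string: 32 positions
Total = 8 * 32 = 256


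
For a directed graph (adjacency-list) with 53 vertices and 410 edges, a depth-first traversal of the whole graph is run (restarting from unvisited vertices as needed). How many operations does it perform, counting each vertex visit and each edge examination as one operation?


A full DFS traversal visits each vertex once and examines each edge once.
V = 53
E = 410
Sum = 53 + 410 = 463


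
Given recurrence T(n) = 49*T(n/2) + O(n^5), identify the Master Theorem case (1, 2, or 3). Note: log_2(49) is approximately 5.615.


Master Theorem parameters: a=49, b=2, c=5
log_b(a) = 5.615
Compare b^c with a: 2^5 = 32 < 49, so c < log_b(a).
Comparing c=5 vs log_b(a)=5.615:
5 < 5.615 => Case 1
Result: T(n) = O(n^(log_2 49)) ~ O(n^5.615)
Master Theorem case = 1


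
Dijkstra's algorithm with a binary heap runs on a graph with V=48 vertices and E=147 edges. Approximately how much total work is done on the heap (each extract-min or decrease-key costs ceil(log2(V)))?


Dijkstra with a binary heap: each vertex is extracted once, each edge may relax once.
Each heap operation costs O(log V).
V + E = 48 + 147 = 195
ceil(log2(48)) = 6 (since 2^5 = 32 < 48 <= 64 = 2^6)
Total heap work = (V+E) * ceil(log2(V)) = 195 * 6 = 1170


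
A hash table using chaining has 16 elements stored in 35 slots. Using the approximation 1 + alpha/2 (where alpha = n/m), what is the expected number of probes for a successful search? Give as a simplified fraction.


Load factor alpha = n/m = 16/35
Expected probes = 1 + alpha/2 = 1 + 16/(2*35)
= 1 + 16/70
= 70/70 + 16/70
= 86/70
Simplify: 43/35


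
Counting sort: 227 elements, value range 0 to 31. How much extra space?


n = 227 (output array)
k = 32 (count array for 32 distinct values)
Extra space = 227 + 32 = 259


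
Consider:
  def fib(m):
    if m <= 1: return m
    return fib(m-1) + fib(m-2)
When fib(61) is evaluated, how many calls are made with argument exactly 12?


Let N(m) = number of times fib(m) is called while evaluating fib(61).
N(61) = 1 (the initial call).
N(60) = 1 (only fib(61) calls it).
For 1 <= m <= 59: fib(m) is called by fib(m+1) and fib(m+2), so
  N(m) = N(m+1) + N(m+2).
fib(0) is called only by fib(2), so N(0) = N(2).
Walk down from m=61:
  N(61)=1, N(60)=1, N(59)=2, N(58)=3, N(57)=5, N(56)=8, N(55)=13, N(54)=21, N(53)=34, N(52)=55, N(51)=89, N(50)=144, N(49)=233, N(48)=377, N(47)=610, N(46)=987, N(45)=1597, N(44)=2584, N(43)=4181, N(42)=6765, N(41)=10946, N(40)=17711, N(39)=28657, N(38)=46368, N(37)=75025, N(36)=121393, N(35)=196418, N(34)=317811, N(33)=514229, N(32)=832040, N(31)=1346269, N(30)=2178309, N(29)=3524578, N(28)=5702887, N(27)=9227465, N(26)=14930352, N(25)=24157817, N(24)=39088169, N(23)=63245986, N(22)=102334155, N(21)=165580141, N(20)=267914296, N(19)=433494437, N(18)=701408733, N(17)=1134903170, N(16)=1836311903, N(15)=2971215073, N(14)=4807526976, N(13)=7778742049, N(12)=12586269025
N(12) = 12586269025


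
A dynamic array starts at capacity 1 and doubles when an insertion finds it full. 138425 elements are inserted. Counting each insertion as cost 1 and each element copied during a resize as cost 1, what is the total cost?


n = 138425
Insertion costs: 138425
Resizes copy 1, 2, 4, ... up to the largest power of 2 that is <= n-1 = 138424, i.e. 131072.
Copy costs = 1 + 2 + 4 + 8 + 16 + 32 + 64 + 128 + 256 + 512 + 1024 + 2048 + 4096 + 8192 + 16384 + 32768 + 65536 + 131072 = 262143
Total = 138425 + 262143 = 400568


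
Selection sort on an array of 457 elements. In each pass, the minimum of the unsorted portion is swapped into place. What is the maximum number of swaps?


Selection sort performs one swap per pass:
  Pass 1: find min in positions 0 to 456, swap with position 0
  Pass 2: find min in positions 1 to 456, swap with position 1
  Pass 3: find min in positions 2 to 456, swap with position 2
  Pass 4: find min in positions 3 to 456, swap with position 3
  Pass 5: find min in positions 4 to 456, swap with position 4
  ... (451 more passes)
Total passes (and swaps) = n - 1 = 457 - 1 = 456


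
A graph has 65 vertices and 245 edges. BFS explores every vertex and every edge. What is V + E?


A full BFS traversal dequeues each vertex once and examines each edge once.
Vertex visits: 65
Edge visits: 245
V + E = 65 + 245 = 310


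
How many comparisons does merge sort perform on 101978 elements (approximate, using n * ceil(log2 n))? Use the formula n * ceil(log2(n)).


Recursion depth: ceil(log2(101978)) = 17
Each recursion level merges n = 101978 elements
Total = 101978 * 17 = 1733626


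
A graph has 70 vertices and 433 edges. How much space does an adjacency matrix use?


Adjacency matrix: V x V grid of entries
Space = V^2 = 70^2 = 70 * 70 = 4900


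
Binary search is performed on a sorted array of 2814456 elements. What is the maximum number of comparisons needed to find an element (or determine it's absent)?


Binary search halves the search space each comparison:
  Step 1: search space = 2814456 -> 1407228
  Step 2: search space = 1407228 -> 703614
  Step 3: search space = 703614 -> 351807
  Step 4: search space = 351807 -> 175903
  Step 5: search space = 175903 -> 87951
  Step 6: search space = 87951 -> 43975
  Step 7: search space = 43975 -> 21987
  Step 8: search space = 21987 -> 10993
  Step 9: search space = 10993 -> 5496
  Step 10: search space = 5496 -> 2748
  Step 11: search space = 2748 -> 1374
  Step 12: search space = 1374 -> 687
  Step 13: search space = 687 -> 343
  Step 14: search space = 343 -> 171
  Step 15: search space = 171 -> 85
  Step 16: search space = 85 -> 42
  Step 17: search space = 42 -> 21
  Step 18: search space = 21 -> 10
  Step 19: search space = 10 -> 5
  Step 20: search space = 5 -> 2
  Step 21: search space = 2 -> 1
  Step 22: search space = 1 (final check)
Maximum comparisons = floor(log2(2814456)) + 1 = 21 + 1 = 22


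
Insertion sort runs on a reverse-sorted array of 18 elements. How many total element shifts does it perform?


Sum of shifts = 1 + 2 + 3 + ... + 17
= 18 * 17 / 2
= 306 / 2
= 153


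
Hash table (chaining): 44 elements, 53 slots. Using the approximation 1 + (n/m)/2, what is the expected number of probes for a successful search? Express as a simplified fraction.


Computing expected probes:
alpha = 44/53
= 1 + alpha/2
= 1 + 44/(2*53)
= (2*53 + 44) / (2*53)
= 150/106 = 75/53


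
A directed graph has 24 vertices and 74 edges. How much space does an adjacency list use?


Adjacency list: one list head per vertex + one entry per edge
Vertex heads: 24
Edge entries: 74
Total = 24 + 74 = 98


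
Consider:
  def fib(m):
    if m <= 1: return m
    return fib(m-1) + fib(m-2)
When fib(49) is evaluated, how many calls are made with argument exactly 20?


Let N(m) = number of times fib(m) is called while evaluating fib(49).
N(49) = 1 (the initial call).
N(48) = 1 (only fib(49) calls it).
For 1 <= m <= 47: fib(m) is called by fib(m+1) and fib(m+2), so
  N(m) = N(m+1) + N(m+2).
fib(0) is called only by fib(2), so N(0) = N(2).
Walk down from m=49:
  N(49)=1, N(48)=1, N(47)=2, N(46)=3, N(45)=5, N(44)=8, N(43)=13, N(42)=21, N(41)=34, N(40)=55, N(39)=89, N(38)=144, N(37)=233, N(36)=377, N(35)=610, N(34)=987, N(33)=1597, N(32)=2584, N(31)=4181, N(30)=6765, N(29)=10946, N(28)=17711, N(27)=28657, N(26)=46368, N(25)=75025, N(24)=121393, N(23)=196418, N(22)=317811, N(21)=514229, N(20)=832040
N(20) = 832040


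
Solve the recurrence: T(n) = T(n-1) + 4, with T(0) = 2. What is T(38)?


Unrolling the recurrence:
T(38) = T(37) + 4
       = T(36) + 4 + 4
       = T(35) + 4*3
       ...
       = T(0) + 4*38
       = 2 + 152 = 154


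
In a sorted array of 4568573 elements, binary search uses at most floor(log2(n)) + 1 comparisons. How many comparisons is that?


Halving sequence: 4568573 -> 2284286 -> 1142143 -> 571071 -> 285535 -> 142767 -> 71383 -> 35691 -> 17845 -> 8922 -> 4461 -> 2230 -> 1115 -> 557 -> 278 -> 139 -> 69 -> 34 -> 17 -> 8 -> 4 -> 2 -> 1
Number of halvings = 22
Max comparisons = 22 + 1 = 23


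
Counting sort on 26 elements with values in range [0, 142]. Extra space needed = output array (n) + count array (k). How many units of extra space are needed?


Output array size: 26 (to store sorted result)
Count array size: 143 (one slot per possible value, range 0 to 142)
Total extra space = 26 + 143 = 169


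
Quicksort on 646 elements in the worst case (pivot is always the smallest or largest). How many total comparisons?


In the worst case, each partition step picks the worst pivot:
  Partition 1: 645 comparisons (n-1 elements to compare)
  Partition 2: 644 comparisons
  Partition 3: 643 comparisons
  Partition 4: 642 comparisons
  Partition 5: 641 comparisons
  ...
  Last partition: 0 comparisons
Total = (n-1) + (n-2) + ... + 1 + 0 = n*(n-1)/2
= 646*645/2 = 208335


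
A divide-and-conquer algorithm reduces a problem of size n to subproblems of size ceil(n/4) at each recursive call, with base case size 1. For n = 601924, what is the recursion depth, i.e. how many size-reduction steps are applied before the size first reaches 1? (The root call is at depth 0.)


Each step divides the size by 4 (rounding up); after k steps the size is ceil(n/4^k), which equals 1 exactly when 4^k >= n.
So the depth is the smallest k with 4^k >= 601924, i.e. ceil(log_4(601924)).
4^9 = 262144 < 601924 <= 1048576 = 4^10
Recursion depth = 10


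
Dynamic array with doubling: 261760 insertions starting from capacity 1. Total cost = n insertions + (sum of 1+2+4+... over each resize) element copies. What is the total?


n = 261760
Insertion costs: 261760
Resizes copy 1, 2, 4, ... up to the largest power of 2 that is <= n-1 = 261759, i.e. 131072.
Copy costs = 1 + 2 + 4 + 8 + 16 + 32 + 64 + 128 + 256 + 512 + 1024 + 2048 + 4096 + 8192 + 16384 + 32768 + 65536 + 131072 = 262143
Total = 261760 + 262143 = 523903


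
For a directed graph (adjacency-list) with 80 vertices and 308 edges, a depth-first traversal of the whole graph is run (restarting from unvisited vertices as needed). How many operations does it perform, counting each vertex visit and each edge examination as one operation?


A full DFS traversal visits each vertex once and examines each edge once.
V = 80
E = 308
Sum = 80 + 308 = 388


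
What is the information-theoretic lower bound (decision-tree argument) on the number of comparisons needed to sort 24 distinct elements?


A binary decision tree of height h has at most 2^h leaves and needs at least n! of them, so h >= ceil(log2(n!)).
Compute 24! as a running product:
  x2 = 2, x3 = 6, x4 = 24, x5 = 120
  x6 = 720, x7 = 5040, x8 = 40320, x9 = 362880
  x10 = 3628800, x11 = 39916800, x12 = 479001600, x13 = 6227020800
  x14 = 87178291200, x15 = 1307674368000, x16 = 20922789888000, x17 = 355687428096000
  x18 = 6402373705728000, x19 = 121645100408832000, x20 = 2432902008176640000, x21 = 51090942171709440000
  x22 = 1124000727777607680000, x23 = 25852016738884976640000, x24 = 620448401733239439360000
24! = 620448401733239439360000
Bracket between powers of 2:
  2^79 = 604462909807314587353088 < 620448401733239439360000 <= 1208925819614629174706176 = 2^80
So ceil(log2(24!)) = 80


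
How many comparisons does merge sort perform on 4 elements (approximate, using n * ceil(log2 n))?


Recursion depth: ceil(log2(4)) = 2
Each recursion level merges n = 4 elements
Total = 4 * 2 = 8


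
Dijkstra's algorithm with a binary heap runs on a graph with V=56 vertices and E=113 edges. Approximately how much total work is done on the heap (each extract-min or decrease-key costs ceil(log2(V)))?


Dijkstra with a binary heap: each vertex is extracted once, each edge may relax once.
Each heap operation costs O(log V).
V + E = 56 + 113 = 169
ceil(log2(56)) = 6 (since 2^5 = 32 < 56 <= 64 = 2^6)
Total heap work = (V+E) * ceil(log2(V)) = 169 * 6 = 1014


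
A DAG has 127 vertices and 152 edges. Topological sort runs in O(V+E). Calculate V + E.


V = 127 (vertex processing)
E = 152 (edge processing)
V + E = 127 + 152 = 279


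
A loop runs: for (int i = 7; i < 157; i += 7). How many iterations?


Loop starts at i = 7, increments by 7, stops when i >= 157.
Number of iterations = ceil((157 - 7) / 7)
= ceil(150 / 7)
= 22


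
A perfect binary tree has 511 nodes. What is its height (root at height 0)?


For a perfect binary tree of height h: n = 2^(h+1) - 1, so h = log2(n+1) - 1.
  n + 1 = 512 = 2^9
  log2(512) = 9
  height = 9 - 1 = 8


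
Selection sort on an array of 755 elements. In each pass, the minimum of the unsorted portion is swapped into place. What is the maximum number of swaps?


Selection sort performs one swap per pass:
  Pass 1: find min in positions 0 to 754, swap with position 0
  Pass 2: find min in positions 1 to 754, swap with position 1
  Pass 3: find min in positions 2 to 754, swap with position 2
  Pass 4: find min in positions 3 to 754, swap with position 3
  Pass 5: find min in positions 4 to 754, swap with position 4
  ... (749 more passes)
Total passes (and swaps) = n - 1 = 755 - 1 = 754


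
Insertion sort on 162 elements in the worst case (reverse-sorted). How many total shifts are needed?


In the worst case (reverse-sorted), each element shifts past all previous:
  Element 1: 1 shifts
  Element 2: 2 shifts
  Element 3: 3 shifts
  Element 4: 4 shifts
  Element 5: 5 shifts
  ...
  Element 161: 161 shifts
Total = 1 + 2 + ... + 161
= 162*(162-1)/2 = 13041


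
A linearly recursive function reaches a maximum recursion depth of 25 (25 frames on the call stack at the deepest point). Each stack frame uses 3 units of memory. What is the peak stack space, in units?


Maximum recursion depth = 25 frames
Memory per frame = 3 units
Total stack space = depth * frame_size
= 25 * 3 = 75


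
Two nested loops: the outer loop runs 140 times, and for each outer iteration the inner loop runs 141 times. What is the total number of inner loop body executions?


Outer loop: 140 iterations
Inner loop: 141 iterations per outer iteration
Total = 140 * 141 = 19740


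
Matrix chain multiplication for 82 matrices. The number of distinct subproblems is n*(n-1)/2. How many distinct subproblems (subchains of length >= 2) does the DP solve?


Subproblems are indexed by (i, j) where i < j.
Number of such pairs = n*(n-1)/2
= 82 * 81 / 2
= 3321


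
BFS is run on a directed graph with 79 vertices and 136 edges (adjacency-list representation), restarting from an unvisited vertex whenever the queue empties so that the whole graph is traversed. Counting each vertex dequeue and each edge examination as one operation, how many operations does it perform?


A full BFS traversal dequeues each vertex exactly once and examines each directed edge exactly once.
V = 79 (vertex processing cost)
E = 136 (edge examination cost)
Total operations proportional to V + E = 79 + 136 = 215


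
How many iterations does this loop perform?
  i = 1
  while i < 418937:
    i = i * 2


The loop variable doubles each iteration:
i = 1 -> 2 -> 4 -> 8 -> 16 -> 32 -> 64 -> 128 -> 256 -> 512 -> 1024 -> 2048 -> 4096 -> 8192 -> 16384 -> 32768 -> 65536 -> 131072 -> 262144 -> 524288 (stop, 524288 >= 418937)
Number of doublings = ceil(log2(418937)) = 19


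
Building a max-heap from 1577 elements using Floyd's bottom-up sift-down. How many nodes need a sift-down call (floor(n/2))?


In a heap of 1577 elements (0-indexed array):
  Last element index: 1576
  Parent of last element: floor((1576 - 1) / 2) = 787
  Internal nodes: indices 0 to 787
  Count = floor(1577/2) = 788


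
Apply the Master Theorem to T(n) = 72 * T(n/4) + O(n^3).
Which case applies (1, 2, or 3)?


The Master Theorem: T(n) = a*T(n/b) + O(n^c)
  a = 72, b = 4, c = 3
log_b(a) = log_4(72) ~ 3.085
Compare b^c with a: 4^3 = 64 < 72, so c < log_b(a).
Since c < log_b(a), Case 1 applies.
T(n) = O(n^(log_4 72)) ~ O(n^3.085)
Master Theorem case = 1


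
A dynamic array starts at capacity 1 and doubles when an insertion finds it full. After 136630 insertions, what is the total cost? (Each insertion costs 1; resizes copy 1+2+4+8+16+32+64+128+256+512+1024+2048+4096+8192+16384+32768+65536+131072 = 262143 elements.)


Insertion cost: 136630 (one per element)
Resizes occur just before inserting elements 2, 3, 5, 9, ...
Elements copied at each resize: 1 + 2 + 4 + 8 + 16 + 32 + 64 + 128 + 256 + 512 + 1024 + 2048 + 4096 + 8192 + 16384 + 32768 + 65536 + 131072
Sum of copies = 262143 (geometric series: 2^k - 1)
Total = 136630 + 262143 = 398773


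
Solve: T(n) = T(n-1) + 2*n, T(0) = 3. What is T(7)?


Expanding the recurrence:
T(7) = T(6) + 2*7
       = T(5) + 2*6 + 2*7
       ...
       = T(0) + 2*(1 + 2 + ... + 7)
       = 3 + 2 * 7*8/2
       = 3 + 2 * 28
       = 3 + 56 = 59


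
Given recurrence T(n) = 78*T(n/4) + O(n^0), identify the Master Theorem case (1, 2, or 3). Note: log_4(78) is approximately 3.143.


Master Theorem parameters: a=78, b=4, c=0
log_b(a) = 3.143
Compare b^c with a: 4^0 = 1 < 78, so c < log_b(a).
Comparing c=0 vs log_b(a)=3.143:
0 < 3.143 => Case 1
Result: T(n) = O(n^(log_4 78)) ~ O(n^3.143)
Master Theorem case = 1


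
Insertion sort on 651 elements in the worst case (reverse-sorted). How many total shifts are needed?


In the worst case (reverse-sorted), each element shifts past all previous:
  Element 1: 1 shifts
  Element 2: 2 shifts
  Element 3: 3 shifts
  Element 4: 4 shifts
  Element 5: 5 shifts
  ...
  Element 650: 650 shifts
Total = 1 + 2 + ... + 650
= 651*(651-1)/2 = 211575


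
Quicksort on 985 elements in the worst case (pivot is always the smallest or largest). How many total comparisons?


In the worst case, each partition step picks the worst pivot:
  Partition 1: 984 comparisons (n-1 elements to compare)
  Partition 2: 983 comparisons
  Partition 3: 982 comparisons
  Partition 4: 981 comparisons
  Partition 5: 980 comparisons
  ...
  Last partition: 0 comparisons
Total = (n-1) + (n-2) + ... + 1 + 0 = n*(n-1)/2
= 985*984/2 = 484620


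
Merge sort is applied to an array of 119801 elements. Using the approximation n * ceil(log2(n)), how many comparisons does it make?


Merge sort divides the array into halves recursively.
Number of levels = ceil(log2(119801)) = 17
At each level, approximately n = 119801 comparisons are needed for merging.
Total comparisons ~ n * ceil(log2(n)) = 119801 * 17 = 2036617
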